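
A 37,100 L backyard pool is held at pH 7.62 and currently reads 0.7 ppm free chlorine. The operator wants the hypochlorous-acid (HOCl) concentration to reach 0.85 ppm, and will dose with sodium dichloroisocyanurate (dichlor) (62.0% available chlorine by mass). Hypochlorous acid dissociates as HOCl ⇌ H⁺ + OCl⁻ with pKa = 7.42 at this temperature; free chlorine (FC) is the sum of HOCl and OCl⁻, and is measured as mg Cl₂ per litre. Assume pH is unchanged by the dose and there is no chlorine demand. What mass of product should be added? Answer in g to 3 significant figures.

89.6 g

[OCl⁻]/[HOCl] = 10^(pH − pKa) = 10^(7.62 − 7.42) = 1.585; fraction as HOCl = 1/(1 + 1.585) = 0.3869.
Free chlorine required for 0.85 ppm HOCl: 0.85 / 0.3869 = 2.197 ppm.
FC to add: 2.197 − 0.7 = 1.497 mg/L as Cl₂.
Cl₂ equivalent: 1.497 mg/L × 37,100 L = 55.54 g.
Product at 62.0% available Cl: 55.54 / 0.62 = 89.59 g.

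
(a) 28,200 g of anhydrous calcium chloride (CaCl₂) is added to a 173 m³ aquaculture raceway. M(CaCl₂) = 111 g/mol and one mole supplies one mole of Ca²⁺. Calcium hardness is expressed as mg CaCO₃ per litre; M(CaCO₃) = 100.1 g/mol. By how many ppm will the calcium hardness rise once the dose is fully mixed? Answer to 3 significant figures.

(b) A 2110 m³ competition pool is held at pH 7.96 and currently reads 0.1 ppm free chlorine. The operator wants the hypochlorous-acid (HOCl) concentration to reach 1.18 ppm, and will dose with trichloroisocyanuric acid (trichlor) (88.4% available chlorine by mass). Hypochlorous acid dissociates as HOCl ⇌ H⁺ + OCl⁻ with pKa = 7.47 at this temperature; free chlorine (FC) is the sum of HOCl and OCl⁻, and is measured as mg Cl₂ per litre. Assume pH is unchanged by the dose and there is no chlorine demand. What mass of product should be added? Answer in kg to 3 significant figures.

(a) 147 ppm; (b) 11.3 kg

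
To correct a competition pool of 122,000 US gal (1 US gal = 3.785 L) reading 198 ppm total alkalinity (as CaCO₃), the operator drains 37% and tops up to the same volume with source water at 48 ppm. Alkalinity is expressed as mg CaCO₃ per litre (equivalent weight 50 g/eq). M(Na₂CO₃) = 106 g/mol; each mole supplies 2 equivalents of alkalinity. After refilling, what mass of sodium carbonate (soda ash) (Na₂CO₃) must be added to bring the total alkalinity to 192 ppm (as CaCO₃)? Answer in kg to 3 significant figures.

Volume: 122,000 US gal × 3.785 L/gal = 461,770 L.
After draining 37% and refilling: 198 × 0.63 + 48 × 0.37 = 142.5 ppm.
Deficit to target: 192 − 142.5 = 49.5 mg/L.
As CaCO₃: 49.5 mg/L × 461,770 L = 22,860 g; ÷ 50 g/eq ÷ 2 = 228.6 mol Na₂CO₃.
Mass: 228.6 × 106 = 24,230 g.

24.2 kg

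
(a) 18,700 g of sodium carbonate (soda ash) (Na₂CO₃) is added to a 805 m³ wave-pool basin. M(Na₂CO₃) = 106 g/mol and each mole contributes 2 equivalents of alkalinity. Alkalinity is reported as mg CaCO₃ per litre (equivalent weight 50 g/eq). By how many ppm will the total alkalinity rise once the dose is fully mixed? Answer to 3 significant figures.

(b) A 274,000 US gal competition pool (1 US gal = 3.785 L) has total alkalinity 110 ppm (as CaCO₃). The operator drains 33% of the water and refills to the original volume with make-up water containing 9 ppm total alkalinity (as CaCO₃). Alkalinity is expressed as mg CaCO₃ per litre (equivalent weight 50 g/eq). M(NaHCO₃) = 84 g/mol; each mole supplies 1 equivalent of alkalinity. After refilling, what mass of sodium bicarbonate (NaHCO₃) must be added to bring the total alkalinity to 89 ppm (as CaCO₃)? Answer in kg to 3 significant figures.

(a) 21.9 ppm; (b) 21.5 kg

(a) Volume: 805 m³ = 805,000 L.
(a) Moles of Na₂CO₃: 18,700 g ÷ 106 g/mol = 176.4 mol → 352.8 eq of alkalinity.
(a) As CaCO₃: 352.8 eq × 50 g/eq = 17,640 g.
(a) Rise: 17,640 g / 805,000 L × 1000 = 21.91 mg/L.

(b) Volume: 274,000 US gal × 3.785 L/gal = 1,037,090 L.
(b) After draining 33% and refilling: 110 × 0.67 + 9 × 0.33 = 76.67 ppm.
(b) Deficit to target: 89 − 76.67 = 12.33 mg/L.
(b) As CaCO₃: 12.33 mg/L × 1,037,090 L = 12,790 g; ÷ 50 g/eq ÷ 1 = 255.7 mol NaHCO₃.
(b) Mass: 255.7 × 84 = 21,480 g.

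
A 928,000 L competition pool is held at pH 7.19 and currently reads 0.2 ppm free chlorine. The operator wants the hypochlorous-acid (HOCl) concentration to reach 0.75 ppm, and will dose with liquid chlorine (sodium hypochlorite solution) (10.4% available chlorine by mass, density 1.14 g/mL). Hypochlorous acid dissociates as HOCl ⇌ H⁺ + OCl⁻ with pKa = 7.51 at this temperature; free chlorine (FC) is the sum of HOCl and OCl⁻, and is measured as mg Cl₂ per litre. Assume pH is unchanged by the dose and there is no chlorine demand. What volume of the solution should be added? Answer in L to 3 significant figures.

7.11 L

[OCl⁻]/[HOCl] = 10^(pH − pKa) = 10^(7.19 − 7.51) = 0.4786; fraction as HOCl = 1/(1 + 0.4786) = 0.6763.
Free chlorine required for 0.75 ppm HOCl: 0.75 / 0.6763 = 1.109 ppm.
FC to add: 1.109 − 0.2 = 0.909 mg/L as Cl₂.
Cl₂ equivalent: 0.909 mg/L × 928,000 L = 843.5 g.
Product at 10.4% available Cl: 843.5 / 0.104 = 8111 g.
Volume: 8111 g ÷ 1.14 g/mL = 7115 mL.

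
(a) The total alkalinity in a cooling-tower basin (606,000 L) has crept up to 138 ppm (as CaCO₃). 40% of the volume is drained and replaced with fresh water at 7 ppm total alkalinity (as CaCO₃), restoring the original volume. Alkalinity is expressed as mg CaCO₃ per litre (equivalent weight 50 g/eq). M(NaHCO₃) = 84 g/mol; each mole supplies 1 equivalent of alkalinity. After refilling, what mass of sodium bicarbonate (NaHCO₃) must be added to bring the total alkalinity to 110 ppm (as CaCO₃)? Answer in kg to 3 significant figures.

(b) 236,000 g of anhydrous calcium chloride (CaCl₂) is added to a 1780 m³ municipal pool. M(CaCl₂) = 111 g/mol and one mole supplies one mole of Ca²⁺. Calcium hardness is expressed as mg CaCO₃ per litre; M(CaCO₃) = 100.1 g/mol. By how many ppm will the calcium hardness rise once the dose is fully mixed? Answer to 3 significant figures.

(a) 24.8 kg; (b) 120 ppm

(a) After draining 40% and refilling: 138 × 0.60 + 7 × 0.40 = 85.6 ppm.
(a) Deficit to target: 110 − 85.6 = 24.4 mg/L.
(a) As CaCO₃: 24.4 mg/L × 606,000 L = 14,790 g; ÷ 50 g/eq ÷ 1 = 295.7 mol NaHCO₃.
(a) Mass: 295.7 × 84 = 24,840 g.

(b) Volume: 1780 m³ = 1,780,000 L.
(b) Moles of Ca²⁺: 236,000 g ÷ 111 g/mol = 2126 mol.
(b) As CaCO₃: 2126 mol × 100.1 g/mol = 212,800 g.
(b) Rise: 212,800 g / 1,780,000 L × 1000 = 119.6 mg/L.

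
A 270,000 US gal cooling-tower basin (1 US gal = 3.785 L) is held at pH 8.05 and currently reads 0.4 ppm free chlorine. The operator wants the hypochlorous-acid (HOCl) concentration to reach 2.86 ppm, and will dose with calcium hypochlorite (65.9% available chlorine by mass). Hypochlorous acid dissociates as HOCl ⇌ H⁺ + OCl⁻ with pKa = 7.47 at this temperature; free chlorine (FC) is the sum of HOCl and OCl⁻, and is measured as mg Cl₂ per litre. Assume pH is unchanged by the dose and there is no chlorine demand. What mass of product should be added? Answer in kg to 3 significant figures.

Volume: 270,000 US gal × 3.785 L/gal = 1,021,950 L.
[OCl⁻]/[HOCl] = 10^(pH − pKa) = 10^(8.05 − 7.47) = 3.802; fraction as HOCl = 1/(1 + 3.802) = 0.2083.
Free chlorine required for 2.86 ppm HOCl: 2.86 / 0.2083 = 13.73 ppm.
FC to add: 13.73 − 0.4 = 13.33 mg/L as Cl₂.
Cl₂ equivalent: 13.33 mg/L × 1,021,950 L = 13,630 g.
Product at 65.9% available Cl: 13,630 / 0.659 = 20,680 g.

20.7 kg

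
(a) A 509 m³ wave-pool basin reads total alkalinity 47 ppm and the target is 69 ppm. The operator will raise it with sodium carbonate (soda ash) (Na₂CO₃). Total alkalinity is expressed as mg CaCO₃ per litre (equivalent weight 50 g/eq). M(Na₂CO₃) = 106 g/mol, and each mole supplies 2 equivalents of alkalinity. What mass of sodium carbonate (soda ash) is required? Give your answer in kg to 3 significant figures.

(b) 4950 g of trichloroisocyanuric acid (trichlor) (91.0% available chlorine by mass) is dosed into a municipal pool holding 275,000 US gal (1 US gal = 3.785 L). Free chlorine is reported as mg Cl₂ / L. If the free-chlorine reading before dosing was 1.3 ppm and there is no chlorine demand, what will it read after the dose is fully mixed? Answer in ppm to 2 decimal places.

(a) Volume: 509 m³ = 509,000 L.
(a) Alkalinity to add: (69 − 47) = 22 mg/L as CaCO₃ × 509,000 L = 11,200 g as CaCO₃.
(a) Equivalents: 11,200 g ÷ 50 g/eq = 224 eq.
(a) Each mole of Na₂CO₃ supplies 2 eq, so 224 / 2 = 112 mol.
(a) Mass: 112 mol × 106 g/mol = 11,870 g.

(b) Volume: 275,000 US gal × 3.785 L/gal = 1,040,875 L.
(b) Available chlorine delivered: 4950 g × 0.91 = 4504 g as Cl₂.
(b) Concentration rise: 4504 g / 1,040,875 L = 4.328 mg/L = 4.33 ppm.
(b) Final FC: 1.3 + 4.33 = 5.63 ppm.

(a) 11.9 kg; (b) 5.63 ppm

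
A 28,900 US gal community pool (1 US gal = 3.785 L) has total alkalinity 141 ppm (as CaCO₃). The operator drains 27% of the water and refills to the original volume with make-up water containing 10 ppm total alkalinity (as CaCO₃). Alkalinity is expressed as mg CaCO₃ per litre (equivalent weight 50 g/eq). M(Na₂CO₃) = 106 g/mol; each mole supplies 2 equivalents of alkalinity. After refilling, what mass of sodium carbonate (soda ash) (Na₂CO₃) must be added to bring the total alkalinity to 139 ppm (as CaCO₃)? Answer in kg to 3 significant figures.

3.87 kg

Volume: 28,900 US gal × 3.785 L/gal = 109,386 L.
After draining 27% and refilling: 141 × 0.73 + 10 × 0.27 = 105.63 ppm.
Deficit to target: 139 − 105.63 = 33.37 mg/L.
As CaCO₃: 33.37 mg/L × 109,386 L = 3650 g; ÷ 50 g/eq ÷ 2 = 36.5 mol Na₂CO₃.
Mass: 36.5 × 106 = 3869 g.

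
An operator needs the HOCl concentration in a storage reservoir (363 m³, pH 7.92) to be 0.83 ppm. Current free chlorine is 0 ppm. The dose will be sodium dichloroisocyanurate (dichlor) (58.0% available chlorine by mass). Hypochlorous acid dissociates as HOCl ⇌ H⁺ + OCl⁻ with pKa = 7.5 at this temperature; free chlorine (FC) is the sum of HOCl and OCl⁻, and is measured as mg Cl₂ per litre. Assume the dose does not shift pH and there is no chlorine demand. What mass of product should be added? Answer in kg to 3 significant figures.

1.89 kg

Volume: 363 m³ = 363,000 L.
[OCl⁻]/[HOCl] = 10^(pH − pKa) = 10^(7.92 − 7.5) = 2.63; fraction as HOCl = 1/(1 + 2.63) = 0.2755.
Free chlorine required for 0.83 ppm HOCl: 0.83 / 0.2755 = 3.013 ppm.
FC to add: 3.013 − 0 = 3.013 mg/L as Cl₂.
Cl₂ equivalent: 3.013 mg/L × 363,000 L = 1094 g.
Product at 58.0% available Cl: 1094 / 0.58 = 1886 g.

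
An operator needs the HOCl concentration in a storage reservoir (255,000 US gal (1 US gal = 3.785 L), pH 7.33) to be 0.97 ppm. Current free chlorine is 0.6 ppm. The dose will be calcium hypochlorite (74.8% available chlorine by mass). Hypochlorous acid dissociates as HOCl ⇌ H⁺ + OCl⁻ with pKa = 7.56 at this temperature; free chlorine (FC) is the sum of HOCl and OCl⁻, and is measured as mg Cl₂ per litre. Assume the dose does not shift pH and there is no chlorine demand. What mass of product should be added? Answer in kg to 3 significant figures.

Volume: 255,000 US gal × 3.785 L/gal = 965,175 L.
[OCl⁻]/[HOCl] = 10^(pH − pKa) = 10^(7.33 − 7.56) = 0.5888; fraction as HOCl = 1/(1 + 0.5888) = 0.6294.
Free chlorine required for 0.97 ppm HOCl: 0.97 / 0.6294 = 1.541 ppm.
FC to add: 1.541 − 0.6 = 0.9412 mg/L as Cl₂.
Cl₂ equivalent: 0.9412 mg/L × 965,175 L = 908.4 g.
Product at 74.8% available Cl: 908.4 / 0.748 = 1214 g.

1.21 kg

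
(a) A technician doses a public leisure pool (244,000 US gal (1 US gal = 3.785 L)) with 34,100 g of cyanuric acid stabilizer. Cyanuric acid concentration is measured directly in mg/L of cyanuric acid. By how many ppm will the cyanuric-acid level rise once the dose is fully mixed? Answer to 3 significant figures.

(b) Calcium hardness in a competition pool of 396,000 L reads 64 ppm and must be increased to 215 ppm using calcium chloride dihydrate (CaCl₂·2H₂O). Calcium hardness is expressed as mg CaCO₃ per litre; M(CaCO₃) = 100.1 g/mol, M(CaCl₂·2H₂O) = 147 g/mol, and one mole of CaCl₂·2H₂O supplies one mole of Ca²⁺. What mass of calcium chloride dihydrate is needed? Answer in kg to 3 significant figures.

(a) Volume: 244,000 US gal × 3.785 L/gal = 923,540 L.
(a) Rise: 34,100 g / 923,540 L × 1000 = 36.92 mg/L.

(b) Hardness to add: (215 − 64) = 151 mg/L as CaCO₃ × 396,000 L = 59,800 g as CaCO₃.
(b) Moles of Ca²⁺ (1 mol Ca²⁺ ≡ 1 mol CaCO₃): 59,800 / 100.1 g/mol = 597.4 mol.
(b) Mass of CaCl₂·2H₂O: 597.4 × 147 = 87,810 g.

(a) 36.9 ppm; (b) 87.8 kg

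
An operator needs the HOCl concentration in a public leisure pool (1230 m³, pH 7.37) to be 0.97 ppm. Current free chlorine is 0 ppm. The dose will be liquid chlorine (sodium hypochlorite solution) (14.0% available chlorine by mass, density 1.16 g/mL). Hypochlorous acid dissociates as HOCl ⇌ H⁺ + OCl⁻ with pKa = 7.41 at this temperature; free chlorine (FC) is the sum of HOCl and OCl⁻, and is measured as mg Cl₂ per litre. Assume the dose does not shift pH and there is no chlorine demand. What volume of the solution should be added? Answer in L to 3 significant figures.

14.0 L

Volume: 1230 m³ = 1,230,000 L.
[OCl⁻]/[HOCl] = 10^(pH − pKa) = 10^(7.37 − 7.41) = 0.912; fraction as HOCl = 1/(1 + 0.912) = 0.523.
Free chlorine required for 0.97 ppm HOCl: 0.97 / 0.523 = 1.855 ppm.
FC to add: 1.855 − 0 = 1.855 mg/L as Cl₂.
Cl₂ equivalent: 1.855 mg/L × 1,230,000 L = 2281 g.
Product at 14.0% available Cl: 2281 / 0.14 = 16,290 g.
Volume: 16,290 g ÷ 1.16 g/mL = 14,050 mL.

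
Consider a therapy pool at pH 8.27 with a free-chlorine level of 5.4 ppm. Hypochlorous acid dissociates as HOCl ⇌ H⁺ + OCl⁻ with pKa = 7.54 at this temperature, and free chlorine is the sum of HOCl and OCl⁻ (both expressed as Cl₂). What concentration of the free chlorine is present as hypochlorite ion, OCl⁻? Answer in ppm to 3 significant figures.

4.55 ppm

[OCl⁻]/[HOCl] = 10^(pH − pKa) = 10^(8.27 − 7.54) = 10^0.73 = 5.37.
Fraction as HOCl = 1 / (1 + 5.37) = 0.157.
OCl⁻ = (1 − 0.157) × 5.4 ppm = 4.552 ppm.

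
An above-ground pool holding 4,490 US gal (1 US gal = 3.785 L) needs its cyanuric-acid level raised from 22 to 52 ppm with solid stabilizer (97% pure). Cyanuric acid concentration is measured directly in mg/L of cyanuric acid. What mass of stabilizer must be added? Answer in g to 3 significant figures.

526 g

Volume: 4,490 US gal × 3.785 L/gal = 16,995 L.
CYA to add: (52 − 22) = 30 mg/L × 16,995 L = 509.8 g cyanuric acid.
At 97% purity: 509.8 / 0.97 = 525.6 g product.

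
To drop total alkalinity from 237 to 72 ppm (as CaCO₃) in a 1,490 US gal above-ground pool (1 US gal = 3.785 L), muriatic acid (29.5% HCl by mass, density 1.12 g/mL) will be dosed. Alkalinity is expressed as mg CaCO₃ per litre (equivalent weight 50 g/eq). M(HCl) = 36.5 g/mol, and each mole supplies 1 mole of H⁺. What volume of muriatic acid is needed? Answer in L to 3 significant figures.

2.06 L

Volume: 1,490 US gal × 3.785 L/gal = 5,640 L.
Alkalinity to neutralize: (237 − 72) = 165 mg/L as CaCO₃ × 5,640 L = 930.5 g as CaCO₃.
Equivalents of H⁺ required: 930.5 ÷ 50 g/eq = 18.61 eq = 18.61 mol HCl.
Mass of HCl: 18.61 × 36.5 = 679.3 g.
Mass of 29.5% solution: 679.3 / 0.295 = 2303 g.
Volume: 2303 g ÷ 1.12 g/mL = 2056 mL.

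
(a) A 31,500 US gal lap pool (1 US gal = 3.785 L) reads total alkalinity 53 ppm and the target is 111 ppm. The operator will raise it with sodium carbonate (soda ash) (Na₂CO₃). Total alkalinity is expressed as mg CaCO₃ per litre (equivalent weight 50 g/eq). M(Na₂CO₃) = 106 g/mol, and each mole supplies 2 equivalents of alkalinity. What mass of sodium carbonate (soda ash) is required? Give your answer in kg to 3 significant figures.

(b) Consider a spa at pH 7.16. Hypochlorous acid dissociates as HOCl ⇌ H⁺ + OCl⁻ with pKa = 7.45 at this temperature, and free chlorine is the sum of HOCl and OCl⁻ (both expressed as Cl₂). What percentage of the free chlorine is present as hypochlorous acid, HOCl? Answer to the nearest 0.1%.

(a) 7.33 kg; (b) 66.1%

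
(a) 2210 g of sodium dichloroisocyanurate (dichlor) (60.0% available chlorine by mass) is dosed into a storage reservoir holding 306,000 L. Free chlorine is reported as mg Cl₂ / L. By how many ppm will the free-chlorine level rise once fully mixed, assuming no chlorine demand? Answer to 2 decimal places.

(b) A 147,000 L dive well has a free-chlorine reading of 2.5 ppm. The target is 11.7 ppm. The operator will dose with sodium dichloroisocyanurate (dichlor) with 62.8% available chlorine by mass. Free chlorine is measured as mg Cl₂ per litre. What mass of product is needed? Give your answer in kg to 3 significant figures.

(a) 4.33 ppm; (b) 2.15 kg

(a) Available chlorine delivered: 2210 g × 0.6 = 1326 g as Cl₂.
(a) Concentration rise: 1326 g / 306,000 L = 4.333 mg/L = 4.33 ppm.

(b) Chlorine deficit: 11.7 − 2.5 = 9.2 ppm = 9.2 mg/L as Cl₂.
(b) Cl₂ equivalent needed: 9.2 mg/L × 147,000 L = 1,352,000 mg = 1352 g.
(b) Product at 62.8% available chlorine: 1352 / 0.628 = 2154 g.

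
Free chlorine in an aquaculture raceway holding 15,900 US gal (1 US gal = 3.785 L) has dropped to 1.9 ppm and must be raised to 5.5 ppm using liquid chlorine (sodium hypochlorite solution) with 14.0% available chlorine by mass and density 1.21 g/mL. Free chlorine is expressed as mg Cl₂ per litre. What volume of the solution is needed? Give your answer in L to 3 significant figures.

Volume: 15,900 US gal × 3.785 L/gal = 60,182 L.
Chlorine deficit: 5.5 − 1.9 = 3.6 ppm = 3.6 mg/L as Cl₂.
Cl₂ equivalent needed: 3.6 mg/L × 60,182 L = 216,700 mg = 216.7 g.
Product at 14.0% available chlorine: 216.7 / 0.14 = 1548 g.
Volume at density 1.21 g/mL: 1548 g ÷ 1.21 g/mL = 1279 mL.

1.28 L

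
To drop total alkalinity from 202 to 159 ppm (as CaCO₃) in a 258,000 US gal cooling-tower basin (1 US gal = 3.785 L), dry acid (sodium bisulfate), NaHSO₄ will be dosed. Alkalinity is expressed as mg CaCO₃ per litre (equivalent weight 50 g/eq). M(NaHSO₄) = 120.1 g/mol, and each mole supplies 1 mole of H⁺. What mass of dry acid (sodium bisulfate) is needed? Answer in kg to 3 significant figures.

Volume: 258,000 US gal × 3.785 L/gal = 976,530 L.
Alkalinity to neutralize: (202 − 159) = 43 mg/L as CaCO₃ × 976,530 L = 41,990 g as CaCO₃.
Equivalents of H⁺ required: 41,990 ÷ 50 g/eq = 839.8 eq = 839.8 mol NaHSO₄.
Mass of NaHSO₄: 839.8 × 120.1 = 100,900 g.

101 kg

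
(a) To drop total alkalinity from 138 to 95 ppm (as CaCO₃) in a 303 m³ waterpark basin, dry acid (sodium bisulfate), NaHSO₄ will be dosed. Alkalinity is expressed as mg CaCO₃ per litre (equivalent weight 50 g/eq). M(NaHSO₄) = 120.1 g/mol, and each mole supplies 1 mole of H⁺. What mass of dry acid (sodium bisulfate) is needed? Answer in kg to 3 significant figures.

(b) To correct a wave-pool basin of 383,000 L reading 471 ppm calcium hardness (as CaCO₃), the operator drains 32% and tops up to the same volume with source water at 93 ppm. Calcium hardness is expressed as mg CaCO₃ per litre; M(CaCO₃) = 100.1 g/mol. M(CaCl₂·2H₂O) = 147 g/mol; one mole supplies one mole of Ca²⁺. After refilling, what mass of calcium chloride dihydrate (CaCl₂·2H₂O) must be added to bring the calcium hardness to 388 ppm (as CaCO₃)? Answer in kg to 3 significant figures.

(a) Volume: 303 m³ = 303,000 L.
(a) Alkalinity to neutralize: (138 − 95) = 43 mg/L as CaCO₃ × 303,000 L = 13,030 g as CaCO₃.
(a) Equivalents of H⁺ required: 13,030 ÷ 50 g/eq = 260.6 eq = 260.6 mol NaHSO₄.
(a) Mass of NaHSO₄: 260.6 × 120.1 = 31,300 g.

(b) After draining 32% and refilling: 471 × 0.68 + 93 × 0.32 = 350.04 ppm.
(b) Deficit to target: 388 − 350.04 = 37.96 mg/L.
(b) As CaCO₃: 37.96 mg/L × 383,000 L = 14,540 g; ÷ 100.1 = 145.2 mol Ca²⁺.
(b) Mass: 145.2 × 147 = 21,350 g.

(a) 31.3 kg; (b) 21.4 kg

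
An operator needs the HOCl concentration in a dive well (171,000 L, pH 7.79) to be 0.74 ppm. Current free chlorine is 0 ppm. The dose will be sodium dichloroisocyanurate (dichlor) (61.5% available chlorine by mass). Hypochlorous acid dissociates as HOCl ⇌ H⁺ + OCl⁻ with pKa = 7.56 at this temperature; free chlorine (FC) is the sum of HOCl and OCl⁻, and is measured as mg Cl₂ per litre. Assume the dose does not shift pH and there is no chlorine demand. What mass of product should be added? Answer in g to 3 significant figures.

555 g

[OCl⁻]/[HOCl] = 10^(pH − pKa) = 10^(7.79 − 7.56) = 1.698; fraction as HOCl = 1/(1 + 1.698) = 0.3706.
Free chlorine required for 0.74 ppm HOCl: 0.74 / 0.3706 = 1.997 ppm.
FC to add: 1.997 − 0 = 1.997 mg/L as Cl₂.
Cl₂ equivalent: 1.997 mg/L × 171,000 L = 341.4 g.
Product at 61.5% available Cl: 341.4 / 0.615 = 555.2 g.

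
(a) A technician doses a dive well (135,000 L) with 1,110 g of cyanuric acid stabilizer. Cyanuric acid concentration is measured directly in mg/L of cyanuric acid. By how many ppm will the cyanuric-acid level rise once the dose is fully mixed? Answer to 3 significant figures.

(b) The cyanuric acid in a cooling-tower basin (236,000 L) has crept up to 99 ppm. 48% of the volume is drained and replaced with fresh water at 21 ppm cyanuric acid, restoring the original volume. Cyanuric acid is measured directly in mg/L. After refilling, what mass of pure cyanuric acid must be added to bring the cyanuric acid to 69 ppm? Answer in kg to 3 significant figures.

(a) 8.22 ppm; (b) 1.76 kg

(a) Rise: 1,110 g / 135,000 L × 1000 = 8.222 mg/L.

(b) After draining 48% and refilling: 99 × 0.52 + 21 × 0.48 = 61.56 ppm.
(b) Deficit to target: 69 − 61.56 = 7.44 mg/L.
(b) Mass: 7.44 mg/L × 236,000 L = 1756 g cyanuric acid.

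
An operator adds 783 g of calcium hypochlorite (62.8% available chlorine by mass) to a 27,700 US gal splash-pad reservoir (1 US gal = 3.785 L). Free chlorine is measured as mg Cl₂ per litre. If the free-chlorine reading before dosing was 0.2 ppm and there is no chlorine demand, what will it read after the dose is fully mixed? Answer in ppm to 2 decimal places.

4.89 ppm

Volume: 27,700 US gal × 3.785 L/gal = 104,844 L.
Available chlorine delivered: 783 g × 0.628 = 491.7 g as Cl₂.
Concentration rise: 491.7 g / 104,844 L = 4.69 mg/L = 4.69 ppm.
Final FC: 0.2 + 4.69 = 4.89 ppm.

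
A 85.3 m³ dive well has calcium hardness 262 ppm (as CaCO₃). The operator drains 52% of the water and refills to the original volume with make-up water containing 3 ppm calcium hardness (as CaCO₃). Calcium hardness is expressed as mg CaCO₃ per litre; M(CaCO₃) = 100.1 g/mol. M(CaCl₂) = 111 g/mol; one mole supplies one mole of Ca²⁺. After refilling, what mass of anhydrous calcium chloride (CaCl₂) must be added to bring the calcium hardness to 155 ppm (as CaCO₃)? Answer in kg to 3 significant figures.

Volume: 85.3 m³ = 85,300 L.
After draining 52% and refilling: 262 × 0.48 + 3 × 0.52 = 127.32 ppm.
Deficit to target: 155 − 127.32 = 27.68 mg/L.
As CaCO₃: 27.68 mg/L × 85,300 L = 2361 g; ÷ 100.1 = 23.59 mol Ca²⁺.
Mass: 23.59 × 111 = 2618 g.

2.62 kg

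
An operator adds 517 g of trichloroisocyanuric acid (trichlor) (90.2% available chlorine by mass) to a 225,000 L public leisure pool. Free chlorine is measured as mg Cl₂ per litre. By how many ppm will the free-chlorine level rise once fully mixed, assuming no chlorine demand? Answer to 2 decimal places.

Available chlorine delivered: 517 g × 0.902 = 466.3 g as Cl₂.
Concentration rise: 466.3 g / 225,000 L = 2.073 mg/L = 2.07 ppm.

2.07 ppm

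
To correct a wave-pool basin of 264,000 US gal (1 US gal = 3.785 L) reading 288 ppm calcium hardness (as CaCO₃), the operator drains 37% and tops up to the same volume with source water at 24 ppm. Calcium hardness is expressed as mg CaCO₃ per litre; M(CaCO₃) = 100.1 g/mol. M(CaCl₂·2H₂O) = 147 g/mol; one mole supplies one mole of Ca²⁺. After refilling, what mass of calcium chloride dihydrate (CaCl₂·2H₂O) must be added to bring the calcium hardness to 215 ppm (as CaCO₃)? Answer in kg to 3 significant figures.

Volume: 264,000 US gal × 3.785 L/gal = 999,240 L.
After draining 37% and refilling: 288 × 0.63 + 24 × 0.37 = 190.32 ppm.
Deficit to target: 215 − 190.32 = 24.68 mg/L.
As CaCO₃: 24.68 mg/L × 999,240 L = 24,660 g; ÷ 100.1 = 246.4 mol Ca²⁺.
Mass: 246.4 × 147 = 36,220 g.

36.2 kg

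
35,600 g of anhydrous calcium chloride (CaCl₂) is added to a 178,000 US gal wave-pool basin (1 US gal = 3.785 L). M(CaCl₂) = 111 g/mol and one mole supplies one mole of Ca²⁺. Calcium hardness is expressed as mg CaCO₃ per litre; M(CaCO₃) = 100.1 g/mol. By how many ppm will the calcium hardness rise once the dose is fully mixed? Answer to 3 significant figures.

Volume: 178,000 US gal × 3.785 L/gal = 673,730 L.
Moles of Ca²⁺: 35,600 g ÷ 111 g/mol = 320.7 mol.
As CaCO₃: 320.7 mol × 100.1 g/mol = 32,100 g.
Rise: 32,100 g / 673,730 L × 1000 = 47.65 mg/L.

47.7 ppm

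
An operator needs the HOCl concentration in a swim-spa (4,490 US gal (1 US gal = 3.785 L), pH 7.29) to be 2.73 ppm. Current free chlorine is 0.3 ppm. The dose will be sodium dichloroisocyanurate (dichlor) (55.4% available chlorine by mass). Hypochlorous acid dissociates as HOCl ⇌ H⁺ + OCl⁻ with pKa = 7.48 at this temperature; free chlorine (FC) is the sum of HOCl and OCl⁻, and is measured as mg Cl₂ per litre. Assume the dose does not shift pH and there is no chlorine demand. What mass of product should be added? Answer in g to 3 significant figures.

129 g

Volume: 4,490 US gal × 3.785 L/gal = 16,995 L.
[OCl⁻]/[HOCl] = 10^(pH − pKa) = 10^(7.29 − 7.48) = 0.6457; fraction as HOCl = 1/(1 + 0.6457) = 0.6077.
Free chlorine required for 2.73 ppm HOCl: 2.73 / 0.6077 = 4.493 ppm.
FC to add: 4.493 − 0.3 = 4.193 mg/L as Cl₂.
Cl₂ equivalent: 4.193 mg/L × 16,995 L = 71.25 g.
Product at 55.4% available Cl: 71.25 / 0.554 = 128.6 g.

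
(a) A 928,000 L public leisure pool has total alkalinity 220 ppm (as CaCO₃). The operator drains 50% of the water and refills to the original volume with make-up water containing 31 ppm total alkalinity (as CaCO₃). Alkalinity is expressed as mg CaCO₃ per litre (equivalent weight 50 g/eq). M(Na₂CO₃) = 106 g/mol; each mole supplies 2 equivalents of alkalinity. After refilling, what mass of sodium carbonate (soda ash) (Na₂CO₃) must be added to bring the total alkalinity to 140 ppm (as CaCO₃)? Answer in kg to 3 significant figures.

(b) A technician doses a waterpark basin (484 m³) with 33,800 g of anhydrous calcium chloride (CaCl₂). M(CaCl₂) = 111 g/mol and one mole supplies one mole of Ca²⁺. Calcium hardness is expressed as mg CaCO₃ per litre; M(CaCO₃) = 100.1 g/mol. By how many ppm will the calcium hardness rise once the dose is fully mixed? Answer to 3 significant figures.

(a) After draining 50% and refilling: 220 × 0.50 + 31 × 0.50 = 125.5 ppm.
(a) Deficit to target: 140 − 125.5 = 14.5 mg/L.
(a) As CaCO₃: 14.5 mg/L × 928,000 L = 13,460 g; ÷ 50 g/eq ÷ 2 = 134.6 mol Na₂CO₃.
(a) Mass: 134.6 × 106 = 14,260 g.

(b) Volume: 484 m³ = 484,000 L.
(b) Moles of Ca²⁺: 33,800 g ÷ 111 g/mol = 304.5 mol.
(b) As CaCO₃: 304.5 mol × 100.1 g/mol = 30,480 g.
(b) Rise: 30,480 g / 484,000 L × 1000 = 62.98 mg/L.

(a) 14.3 kg; (b) 63.0 ppm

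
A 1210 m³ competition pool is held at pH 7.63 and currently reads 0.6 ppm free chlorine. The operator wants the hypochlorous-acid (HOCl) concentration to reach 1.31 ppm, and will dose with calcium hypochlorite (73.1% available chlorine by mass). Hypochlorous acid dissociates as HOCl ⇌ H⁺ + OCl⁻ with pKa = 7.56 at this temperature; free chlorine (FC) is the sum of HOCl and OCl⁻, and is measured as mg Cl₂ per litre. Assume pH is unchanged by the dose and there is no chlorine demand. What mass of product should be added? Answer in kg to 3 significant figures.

Volume: 1210 m³ = 1,210,000 L.
[OCl⁻]/[HOCl] = 10^(pH − pKa) = 10^(7.63 − 7.56) = 1.175; fraction as HOCl = 1/(1 + 1.175) = 0.4598.
Free chlorine required for 1.31 ppm HOCl: 1.31 / 0.4598 = 2.849 ppm.
FC to add: 2.849 − 0.6 = 2.249 mg/L as Cl₂.
Cl₂ equivalent: 2.249 mg/L × 1,210,000 L = 2721 g.
Product at 73.1% available Cl: 2721 / 0.731 = 3723 g.

3.72 kg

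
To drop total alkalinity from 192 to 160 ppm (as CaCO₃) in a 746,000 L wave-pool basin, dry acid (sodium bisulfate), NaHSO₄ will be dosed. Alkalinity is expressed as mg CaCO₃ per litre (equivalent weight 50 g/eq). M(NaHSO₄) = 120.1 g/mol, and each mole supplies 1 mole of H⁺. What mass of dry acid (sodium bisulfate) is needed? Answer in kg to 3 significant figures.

57.3 kg

Alkalinity to neutralize: (192 − 160) = 32 mg/L as CaCO₃ × 746,000 L = 23,870 g as CaCO₃.
Equivalents of H⁺ required: 23,870 ÷ 50 g/eq = 477.4 eq = 477.4 mol NaHSO₄.
Mass of NaHSO₄: 477.4 × 120.1 = 57,340 g.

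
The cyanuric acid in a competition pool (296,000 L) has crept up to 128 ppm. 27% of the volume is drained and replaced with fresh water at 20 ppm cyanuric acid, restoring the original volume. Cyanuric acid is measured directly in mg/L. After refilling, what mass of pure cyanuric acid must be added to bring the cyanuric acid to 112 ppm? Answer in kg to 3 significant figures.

3.90 kg

After draining 27% and refilling: 128 × 0.73 + 20 × 0.27 = 98.84 ppm.
Deficit to target: 112 − 98.84 = 13.16 mg/L.
Mass: 13.16 mg/L × 296,000 L = 3895 g cyanuric acid.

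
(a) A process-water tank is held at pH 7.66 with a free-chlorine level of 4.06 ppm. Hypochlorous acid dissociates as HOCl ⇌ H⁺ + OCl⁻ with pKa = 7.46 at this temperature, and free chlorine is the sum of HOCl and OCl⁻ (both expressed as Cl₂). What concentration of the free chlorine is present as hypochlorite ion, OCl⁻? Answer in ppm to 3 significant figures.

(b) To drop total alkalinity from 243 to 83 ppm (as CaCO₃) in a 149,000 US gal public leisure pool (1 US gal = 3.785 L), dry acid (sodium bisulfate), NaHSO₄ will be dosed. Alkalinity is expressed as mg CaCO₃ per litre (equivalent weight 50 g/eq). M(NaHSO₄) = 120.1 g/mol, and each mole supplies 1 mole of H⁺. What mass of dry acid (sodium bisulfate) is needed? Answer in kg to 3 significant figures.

(a) 2.49 ppm; (b) 217 kg

(a) [OCl⁻]/[HOCl] = 10^(pH − pKa) = 10^(7.66 − 7.46) = 10^0.20 = 1.585.
(a) Fraction as HOCl = 1 / (1 + 1.585) = 0.3869.
(a) OCl⁻ = (1 − 0.3869) × 4.06 ppm = 2.489 ppm.

(b) Volume: 149,000 US gal × 3.785 L/gal = 563,965 L.
(b) Alkalinity to neutralize: (243 − 83) = 160 mg/L as CaCO₃ × 563,965 L = 90,230 g as CaCO₃.
(b) Equivalents of H⁺ required: 90,230 ÷ 50 g/eq = 1805 eq = 1805 mol NaHSO₄.
(b) Mass of NaHSO₄: 1805 × 120.1 = 216,700 g.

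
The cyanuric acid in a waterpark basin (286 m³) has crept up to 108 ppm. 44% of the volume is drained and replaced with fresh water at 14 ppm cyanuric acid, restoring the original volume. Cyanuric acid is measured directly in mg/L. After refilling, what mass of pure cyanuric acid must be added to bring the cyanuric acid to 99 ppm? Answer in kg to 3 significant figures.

Volume: 286 m³ = 286,000 L.
After draining 44% and refilling: 108 × 0.56 + 14 × 0.44 = 66.64 ppm.
Deficit to target: 99 − 66.64 = 32.36 mg/L.
Mass: 32.36 mg/L × 286,000 L = 9255 g cyanuric acid.

9.25 kg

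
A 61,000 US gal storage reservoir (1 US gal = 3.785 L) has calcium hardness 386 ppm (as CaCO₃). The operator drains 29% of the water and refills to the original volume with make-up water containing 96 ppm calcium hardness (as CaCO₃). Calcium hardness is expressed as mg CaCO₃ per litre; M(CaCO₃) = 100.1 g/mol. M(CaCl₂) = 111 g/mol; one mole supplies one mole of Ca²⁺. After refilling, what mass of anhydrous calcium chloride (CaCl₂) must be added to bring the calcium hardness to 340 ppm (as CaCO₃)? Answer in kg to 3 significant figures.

9.75 kg

Volume: 61,000 US gal × 3.785 L/gal = 230,885 L.
After draining 29% and refilling: 386 × 0.71 + 96 × 0.29 = 301.9 ppm.
Deficit to target: 340 − 301.9 = 38.1 mg/L.
As CaCO₃: 38.1 mg/L × 230,885 L = 8797 g; ÷ 100.1 = 87.88 mol Ca²⁺.
Mass: 87.88 × 111 = 9755 g.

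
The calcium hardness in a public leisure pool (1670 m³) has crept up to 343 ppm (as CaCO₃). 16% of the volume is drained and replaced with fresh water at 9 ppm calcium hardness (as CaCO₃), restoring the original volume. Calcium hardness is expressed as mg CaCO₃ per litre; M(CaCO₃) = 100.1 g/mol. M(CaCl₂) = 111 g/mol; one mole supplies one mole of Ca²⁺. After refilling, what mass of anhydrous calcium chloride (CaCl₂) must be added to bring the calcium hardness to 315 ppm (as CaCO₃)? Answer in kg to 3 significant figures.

Volume: 1670 m³ = 1,670,000 L.
After draining 16% and refilling: 343 × 0.84 + 9 × 0.16 = 289.56 ppm.
Deficit to target: 315 − 289.56 = 25.44 mg/L.
As CaCO₃: 25.44 mg/L × 1,670,000 L = 42,480 g; ÷ 100.1 = 424.4 mol Ca²⁺.
Mass: 424.4 × 111 = 47,110 g.

47.1 kg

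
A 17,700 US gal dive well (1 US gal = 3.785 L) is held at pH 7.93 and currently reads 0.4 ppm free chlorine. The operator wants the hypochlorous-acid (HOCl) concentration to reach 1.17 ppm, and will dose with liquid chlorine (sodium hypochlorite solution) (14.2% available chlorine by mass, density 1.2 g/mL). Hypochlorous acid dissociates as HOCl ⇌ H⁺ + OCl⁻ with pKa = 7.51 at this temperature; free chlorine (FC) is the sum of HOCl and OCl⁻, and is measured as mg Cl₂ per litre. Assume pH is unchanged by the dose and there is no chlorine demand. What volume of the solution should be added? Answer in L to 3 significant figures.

Volume: 17,700 US gal × 3.785 L/gal = 66,994 L.
[OCl⁻]/[HOCl] = 10^(pH − pKa) = 10^(7.93 − 7.51) = 2.63; fraction as HOCl = 1/(1 + 2.63) = 0.2755.
Free chlorine required for 1.17 ppm HOCl: 1.17 / 0.2755 = 4.247 ppm.
FC to add: 4.247 − 0.4 = 3.847 mg/L as Cl₂.
Cl₂ equivalent: 3.847 mg/L × 66,994 L = 257.8 g.
Product at 14.2% available Cl: 257.8 / 0.142 = 1815 g.
Volume: 1815 g ÷ 1.2 g/mL = 1513 mL.

1.51 L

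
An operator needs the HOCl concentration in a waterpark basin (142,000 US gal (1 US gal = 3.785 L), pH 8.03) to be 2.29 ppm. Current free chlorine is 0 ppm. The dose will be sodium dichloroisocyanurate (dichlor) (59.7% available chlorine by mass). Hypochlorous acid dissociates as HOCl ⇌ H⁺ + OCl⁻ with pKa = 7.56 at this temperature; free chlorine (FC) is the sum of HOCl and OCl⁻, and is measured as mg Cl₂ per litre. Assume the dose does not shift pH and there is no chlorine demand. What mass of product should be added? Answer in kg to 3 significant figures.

Volume: 142,000 US gal × 3.785 L/gal = 537,470 L.
[OCl⁻]/[HOCl] = 10^(pH − pKa) = 10^(8.03 − 7.56) = 2.951; fraction as HOCl = 1/(1 + 2.951) = 0.2531.
Free chlorine required for 2.29 ppm HOCl: 2.29 / 0.2531 = 9.048 ppm.
FC to add: 9.048 − 0 = 9.048 mg/L as Cl₂.
Cl₂ equivalent: 9.048 mg/L × 537,470 L = 4863 g.
Product at 59.7% available Cl: 4863 / 0.597 = 8146 g.

8.15 kg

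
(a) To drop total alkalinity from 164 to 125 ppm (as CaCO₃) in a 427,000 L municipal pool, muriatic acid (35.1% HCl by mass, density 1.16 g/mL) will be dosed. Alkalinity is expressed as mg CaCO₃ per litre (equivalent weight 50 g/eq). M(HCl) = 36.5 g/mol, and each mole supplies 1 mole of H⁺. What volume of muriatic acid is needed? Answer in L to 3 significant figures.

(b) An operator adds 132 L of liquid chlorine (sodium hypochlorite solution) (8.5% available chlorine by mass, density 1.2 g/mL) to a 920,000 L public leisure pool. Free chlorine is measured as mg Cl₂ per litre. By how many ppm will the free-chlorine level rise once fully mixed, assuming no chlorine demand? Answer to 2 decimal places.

(a) Alkalinity to neutralize: (164 − 125) = 39 mg/L as CaCO₃ × 427,000 L = 16,650 g as CaCO₃.
(a) Equivalents of H⁺ required: 16,650 ÷ 50 g/eq = 333.1 eq = 333.1 mol HCl.
(a) Mass of HCl: 333.1 × 36.5 = 12,160 g.
(a) Mass of 35.1% solution: 12,160 / 0.351 = 34,630 g.
(a) Volume: 34,630 g ÷ 1.16 g/mL = 29,860 mL.

(b) Mass of solution: 132 L × 1000 mL/L × 1.2 g/mL = 158,400 g.
(b) Available chlorine delivered: 158,400 g × 0.085 = 13,460 g as Cl₂.
(b) Concentration rise: 13,460 g / 920,000 L = 14.63 mg/L = 14.63 ppm.

(a) 29.9 L; (b) 14.63 ppm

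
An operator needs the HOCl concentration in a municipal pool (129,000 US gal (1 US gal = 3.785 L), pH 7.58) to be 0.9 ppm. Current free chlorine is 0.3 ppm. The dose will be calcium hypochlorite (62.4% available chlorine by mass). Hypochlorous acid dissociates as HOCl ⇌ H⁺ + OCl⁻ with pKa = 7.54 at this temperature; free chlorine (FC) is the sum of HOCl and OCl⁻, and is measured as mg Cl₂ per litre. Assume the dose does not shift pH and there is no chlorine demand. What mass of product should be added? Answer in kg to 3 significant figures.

1.24 kg

Volume: 129,000 US gal × 3.785 L/gal = 488,265 L.
[OCl⁻]/[HOCl] = 10^(pH − pKa) = 10^(7.58 − 7.54) = 1.096; fraction as HOCl = 1/(1 + 1.096) = 0.477.
Free chlorine required for 0.9 ppm HOCl: 0.9 / 0.477 = 1.887 ppm.
FC to add: 1.887 − 0.3 = 1.587 mg/L as Cl₂.
Cl₂ equivalent: 1.587 mg/L × 488,265 L = 774.8 g.
Product at 62.4% available Cl: 774.8 / 0.624 = 1242 g.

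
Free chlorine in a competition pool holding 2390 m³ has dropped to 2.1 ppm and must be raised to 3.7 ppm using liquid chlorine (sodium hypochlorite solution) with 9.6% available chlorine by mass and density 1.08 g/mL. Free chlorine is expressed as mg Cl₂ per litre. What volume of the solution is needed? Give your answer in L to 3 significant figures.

36.9 L

Volume: 2390 m³ = 2,390,000 L.
Chlorine deficit: 3.7 − 2.1 = 1.6 ppm = 1.6 mg/L as Cl₂.
Cl₂ equivalent needed: 1.6 mg/L × 2,390,000 L = 3,824,000 mg = 3824 g.
Product at 9.6% available chlorine: 3824 / 0.096 = 39,830 g.
Volume at density 1.08 g/mL: 39,830 g ÷ 1.08 g/mL = 36,880 mL.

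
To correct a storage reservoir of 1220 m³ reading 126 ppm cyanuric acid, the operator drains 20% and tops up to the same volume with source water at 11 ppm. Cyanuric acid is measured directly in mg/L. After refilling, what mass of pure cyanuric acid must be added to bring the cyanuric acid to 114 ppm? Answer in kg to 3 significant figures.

13.4 kg

Volume: 1220 m³ = 1,220,000 L.
After draining 20% and refilling: 126 × 0.80 + 11 × 0.20 = 103 ppm.
Deficit to target: 114 − 103 = 11 mg/L.
Mass: 11 mg/L × 1,220,000 L = 13,420 g cyanuric acid.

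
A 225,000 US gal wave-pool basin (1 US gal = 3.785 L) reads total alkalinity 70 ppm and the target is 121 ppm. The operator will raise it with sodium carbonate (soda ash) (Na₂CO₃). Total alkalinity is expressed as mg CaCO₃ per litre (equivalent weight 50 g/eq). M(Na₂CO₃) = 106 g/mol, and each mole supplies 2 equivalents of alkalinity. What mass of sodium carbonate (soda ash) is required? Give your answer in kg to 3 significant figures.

46.0 kg

Volume: 225,000 US gal × 3.785 L/gal = 851,625 L.
Alkalinity to add: (121 − 70) = 51 mg/L as CaCO₃ × 851,625 L = 43,430 g as CaCO₃.
Equivalents: 43,430 g ÷ 50 g/eq = 868.7 eq.
Each mole of Na₂CO₃ supplies 2 eq, so 868.7 / 2 = 434.3 mol.
Mass: 434.3 mol × 106 g/mol = 46,040 g.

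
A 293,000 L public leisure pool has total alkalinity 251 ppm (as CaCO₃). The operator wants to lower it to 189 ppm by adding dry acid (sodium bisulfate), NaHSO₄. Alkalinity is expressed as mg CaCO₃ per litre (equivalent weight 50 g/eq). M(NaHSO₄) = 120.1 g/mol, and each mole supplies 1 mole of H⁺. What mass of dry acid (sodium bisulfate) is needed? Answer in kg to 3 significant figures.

43.6 kg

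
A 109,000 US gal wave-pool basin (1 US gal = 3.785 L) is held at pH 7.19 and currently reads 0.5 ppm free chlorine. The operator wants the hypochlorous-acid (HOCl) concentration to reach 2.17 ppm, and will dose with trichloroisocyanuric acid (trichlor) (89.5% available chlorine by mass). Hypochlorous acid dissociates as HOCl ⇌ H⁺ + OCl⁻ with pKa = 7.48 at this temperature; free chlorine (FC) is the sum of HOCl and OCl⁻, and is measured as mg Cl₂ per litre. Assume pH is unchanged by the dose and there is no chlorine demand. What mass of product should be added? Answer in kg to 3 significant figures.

1.28 kg

Volume: 109,000 US gal × 3.785 L/gal = 412,565 L.
[OCl⁻]/[HOCl] = 10^(pH − pKa) = 10^(7.19 − 7.48) = 0.5129; fraction as HOCl = 1/(1 + 0.5129) = 0.661.
Free chlorine required for 2.17 ppm HOCl: 2.17 / 0.661 = 3.283 ppm.
FC to add: 3.283 − 0.5 = 2.783 mg/L as Cl₂.
Cl₂ equivalent: 2.783 mg/L × 412,565 L = 1148 g.
Product at 89.5% available Cl: 1148 / 0.895 = 1283 g.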